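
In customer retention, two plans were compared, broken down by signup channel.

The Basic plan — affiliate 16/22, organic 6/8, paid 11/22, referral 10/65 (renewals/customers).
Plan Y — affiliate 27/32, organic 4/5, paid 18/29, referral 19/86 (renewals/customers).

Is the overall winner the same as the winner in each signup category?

Yes

Affiliate: the Basic plan 16/22 = 72.7%, Plan Y 27/32 = 84.4% → Plan Y
Organic: the Basic plan 6/8 = 75.0%, Plan Y 4/5 = 80.0% → Plan Y
Paid: the Basic plan 11/22 = 50.0%, Plan Y 18/29 = 62.1% → Plan Y
Referral: the Basic plan 10/65 = 15.4%, Plan Y 19/86 = 22.1% → Plan Y
Overall: the Basic plan 43/117 = 36.8%, Plan Y 68/152 = 44.7% → Plan Y
Plan Y wins overall and in every signup group — no reversal.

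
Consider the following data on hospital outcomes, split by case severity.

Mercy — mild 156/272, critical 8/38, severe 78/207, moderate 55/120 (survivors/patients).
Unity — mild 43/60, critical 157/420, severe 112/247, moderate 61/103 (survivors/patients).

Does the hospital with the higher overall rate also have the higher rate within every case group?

Mild: Mercy 156/272 = 57.4%, Unity 43/60 = 71.7% → Unity
Critical: Mercy 8/38 = 21.1%, Unity 157/420 = 37.4% → Unity
Severe: Mercy 78/207 = 37.7%, Unity 112/247 = 45.3% → Unity
Moderate: Mercy 55/120 = 45.8%, Unity 61/103 = 59.2% → Unity
Overall: Mercy 297/637 = 46.6%, Unity 373/830 = 44.9% → Mercy
Unity wins each case group but Mercy wins overall — the comparison reverses. Unity's patients skew toward critical, which has a lower base rate.

No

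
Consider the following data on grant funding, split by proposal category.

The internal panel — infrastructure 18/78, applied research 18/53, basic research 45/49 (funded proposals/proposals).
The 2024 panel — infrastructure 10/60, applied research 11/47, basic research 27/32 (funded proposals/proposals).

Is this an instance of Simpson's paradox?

Infrastructure: the internal panel 18/78 = 23.1%, the 2024 panel 10/60 = 16.7% → the internal panel
Applied research: the internal panel 18/53 = 34.0%, the 2024 panel 11/47 = 23.4% → the internal panel
Basic research: the internal panel 45/49 = 91.8%, the 2024 panel 27/32 = 84.4% → the internal panel
Overall: the internal panel 81/180 = 45.0%, the 2024 panel 48/139 = 34.5% → the internal panel
The internal panel wins overall and in every proposal group — no reversal.

No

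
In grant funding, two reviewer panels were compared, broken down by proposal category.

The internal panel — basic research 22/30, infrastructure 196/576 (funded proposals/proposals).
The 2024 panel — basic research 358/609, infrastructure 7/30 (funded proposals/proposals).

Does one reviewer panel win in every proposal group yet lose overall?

Basic research: the internal panel 22/30 = 73.3%, the 2024 panel 358/609 = 58.8% → the internal panel
Infrastructure: the internal panel 196/576 = 34.0%, the 2024 panel 7/30 = 23.3% → the internal panel
Overall: the internal panel 218/606 = 36.0%, the 2024 panel 365/639 = 57.1% → the 2024 panel
The internal panel wins each proposal group but the 2024 panel wins overall — the comparison reverses. The internal panel's proposals skew toward infrastructure, which has a lower base rate.

Yes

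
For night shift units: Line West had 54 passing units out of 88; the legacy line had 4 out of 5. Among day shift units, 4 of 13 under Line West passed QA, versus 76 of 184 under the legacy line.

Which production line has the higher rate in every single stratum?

Night shift: Line West 54/88 = 61.4%, the legacy line 4/5 = 80.0% → the legacy line
Day shift: Line West 4/13 = 30.8%, the legacy line 76/184 = 41.3% → the legacy line
The legacy line has the higher rate in both groups.

the legacy line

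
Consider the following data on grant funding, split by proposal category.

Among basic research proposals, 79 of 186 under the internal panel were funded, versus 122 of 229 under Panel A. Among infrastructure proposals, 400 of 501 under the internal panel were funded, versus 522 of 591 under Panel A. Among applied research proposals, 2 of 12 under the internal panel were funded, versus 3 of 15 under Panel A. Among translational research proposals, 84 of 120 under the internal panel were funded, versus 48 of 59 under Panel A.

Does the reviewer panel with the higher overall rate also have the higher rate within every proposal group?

Basic research: the internal panel 79/186 = 42.5%, Panel A 122/229 = 53.3% → Panel A
Infrastructure: the internal panel 400/501 = 79.8%, Panel A 522/591 = 88.3% → Panel A
Applied research: the internal panel 2/12 = 16.7%, Panel A 3/15 = 20.0% → Panel A
Translational research: the internal panel 84/120 = 70.0%, Panel A 48/59 = 81.4% → Panel A
Overall: the internal panel 565/819 = 69.0%, Panel A 695/894 = 77.7% → Panel A
Panel A wins overall and in every proposal group — no reversal.

Yes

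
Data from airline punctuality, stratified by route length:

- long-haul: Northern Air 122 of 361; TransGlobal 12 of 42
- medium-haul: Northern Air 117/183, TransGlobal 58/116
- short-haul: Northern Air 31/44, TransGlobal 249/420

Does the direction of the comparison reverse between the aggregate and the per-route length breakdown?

Yes

Long-haul: Northern Air 122/361 = 33.8%, TransGlobal 12/42 = 28.6% → Northern Air
Medium-haul: Northern Air 117/183 = 63.9%, TransGlobal 58/116 = 50.0% → Northern Air
Short-haul: Northern Air 31/44 = 70.5%, TransGlobal 249/420 = 59.3% → Northern Air
Overall: Northern Air 270/588 = 45.9%, TransGlobal 319/578 = 55.2% → TransGlobal
Northern Air wins each route group but TransGlobal wins overall — the comparison reverses. Northern Air's flights skew toward long-haul, which has a lower base rate.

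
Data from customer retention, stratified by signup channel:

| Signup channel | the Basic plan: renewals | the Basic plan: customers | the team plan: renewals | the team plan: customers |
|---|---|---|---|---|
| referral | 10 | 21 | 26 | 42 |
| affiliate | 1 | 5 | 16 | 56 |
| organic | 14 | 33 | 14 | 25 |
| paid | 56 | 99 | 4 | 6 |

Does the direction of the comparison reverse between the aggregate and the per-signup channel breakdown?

Referral: the Basic plan 10/21 = 47.6%, the team plan 26/42 = 61.9% → the team plan
Affiliate: the Basic plan 1/5 = 20.0%, the team plan 16/56 = 28.6% → the team plan
Organic: the Basic plan 14/33 = 42.4%, the team plan 14/25 = 56.0% → the team plan
Paid: the Basic plan 56/99 = 56.6%, the team plan 4/6 = 66.7% → the team plan
Overall: the Basic plan 81/158 = 51.3%, the team plan 60/129 = 46.5% → the Basic plan
The team plan wins each signup group but the Basic plan wins overall — the comparison reverses. The team plan's customers skew toward affiliate, which has a lower base rate.

Yes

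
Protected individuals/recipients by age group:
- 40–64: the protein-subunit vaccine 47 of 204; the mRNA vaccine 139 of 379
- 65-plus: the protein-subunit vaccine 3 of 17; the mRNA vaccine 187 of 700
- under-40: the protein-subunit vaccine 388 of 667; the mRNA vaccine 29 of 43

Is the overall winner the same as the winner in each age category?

40–64: the protein-subunit vaccine 47/204 = 23.0%, the mRNA vaccine 139/379 = 36.7% → the mRNA vaccine
65-plus: the protein-subunit vaccine 3/17 = 17.6%, the mRNA vaccine 187/700 = 26.7% → the mRNA vaccine
Under-40: the protein-subunit vaccine 388/667 = 58.2%, the mRNA vaccine 29/43 = 67.4% → the mRNA vaccine
Overall: the protein-subunit vaccine 438/888 = 49.3%, the mRNA vaccine 355/1122 = 31.6% → the protein-subunit vaccine
The mRNA vaccine wins each age group but the protein-subunit vaccine wins overall — the comparison reverses. The mRNA vaccine's recipients skew toward 65-plus, which has a lower base rate.

No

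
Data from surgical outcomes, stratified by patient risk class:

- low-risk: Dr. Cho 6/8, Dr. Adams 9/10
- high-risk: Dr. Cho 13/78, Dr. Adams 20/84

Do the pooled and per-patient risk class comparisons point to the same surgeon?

Yes

Low-risk: Dr. Cho 6/8 = 75.0%, Dr. Adams 9/10 = 90.0% → Dr. Adams
High-risk: Dr. Cho 13/78 = 16.7%, Dr. Adams 20/84 = 23.8% → Dr. Adams
Overall: Dr. Cho 19/86 = 22.1%, Dr. Adams 29/94 = 30.9% → Dr. Adams
Dr. Adams wins overall and in every patient risk group — no reversal.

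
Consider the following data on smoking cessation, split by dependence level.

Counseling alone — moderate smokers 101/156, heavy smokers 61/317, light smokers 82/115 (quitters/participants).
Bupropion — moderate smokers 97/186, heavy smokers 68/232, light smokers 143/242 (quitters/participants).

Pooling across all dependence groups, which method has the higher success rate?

Moderate smokers: counseling alone 101/156 = 64.7%, bupropion 97/186 = 52.2% → counseling alone
Heavy smokers: counseling alone 61/317 = 19.2%, bupropion 68/232 = 29.3% → bupropion
Light smokers: counseling alone 82/115 = 71.3%, bupropion 143/242 = 59.1% → counseling alone
Overall: counseling alone 244/588 = 41.5%, bupropion 308/660 = 46.7% → bupropion
(Neither sweeps every dependence group, but bupropion has the higher pooled rate.)

bupropion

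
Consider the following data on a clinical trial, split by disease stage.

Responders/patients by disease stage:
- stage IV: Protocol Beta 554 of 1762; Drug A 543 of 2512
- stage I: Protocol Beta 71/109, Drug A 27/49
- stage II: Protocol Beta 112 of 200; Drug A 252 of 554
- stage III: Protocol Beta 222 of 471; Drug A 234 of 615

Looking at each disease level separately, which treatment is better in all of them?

Stage IV: Protocol Beta 554/1762 = 31.4%, Drug A 543/2512 = 21.6% → Protocol Beta
Stage I: Protocol Beta 71/109 = 65.1%, Drug A 27/49 = 55.1% → Protocol Beta
Stage II: Protocol Beta 112/200 = 56.0%, Drug A 252/554 = 45.5% → Protocol Beta
Stage III: Protocol Beta 222/471 = 47.1%, Drug A 234/615 = 38.0% → Protocol Beta
Protocol Beta has the higher rate in all 4 groups.

Protocol Beta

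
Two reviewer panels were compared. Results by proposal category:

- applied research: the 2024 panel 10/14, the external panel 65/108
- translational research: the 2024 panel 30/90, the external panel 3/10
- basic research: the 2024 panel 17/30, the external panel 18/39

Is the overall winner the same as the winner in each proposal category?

No

Applied research: the 2024 panel 10/14 = 71.4%, the external panel 65/108 = 60.2% → the 2024 panel
Translational research: the 2024 panel 30/90 = 33.3%, the external panel 3/10 = 30.0% → the 2024 panel
Basic research: the 2024 panel 17/30 = 56.7%, the external panel 18/39 = 46.2% → the 2024 panel
Overall: the 2024 panel 57/134 = 42.5%, the external panel 86/157 = 54.8% → the external panel
The 2024 panel wins each proposal group but the external panel wins overall — the comparison reverses. The 2024 panel's proposals skew toward translational research, which has a lower base rate.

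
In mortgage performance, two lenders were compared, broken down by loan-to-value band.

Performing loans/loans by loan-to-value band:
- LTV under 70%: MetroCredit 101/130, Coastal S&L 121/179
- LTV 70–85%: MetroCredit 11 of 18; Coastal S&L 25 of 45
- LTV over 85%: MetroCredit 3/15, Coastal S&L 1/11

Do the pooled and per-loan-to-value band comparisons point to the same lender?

LTV under 70%: MetroCredit 101/130 = 77.7%, Coastal S&L 121/179 = 67.6% → MetroCredit
LTV 70–85%: MetroCredit 11/18 = 61.1%, Coastal S&L 25/45 = 55.6% → MetroCredit
LTV over 85%: MetroCredit 3/15 = 20.0%, Coastal S&L 1/11 = 9.1% → MetroCredit
Overall: MetroCredit 115/163 = 70.6%, Coastal S&L 147/235 = 62.6% → MetroCredit
MetroCredit wins overall and in every loan-to-value group — no reversal.

Yes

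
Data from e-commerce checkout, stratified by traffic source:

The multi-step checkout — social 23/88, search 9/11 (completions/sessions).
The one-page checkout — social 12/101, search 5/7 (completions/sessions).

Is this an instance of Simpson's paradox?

Social: the multi-step checkout 23/88 = 26.1%, the one-page checkout 12/101 = 11.9% → the multi-step checkout
Search: the multi-step checkout 9/11 = 81.8%, the one-page checkout 5/7 = 71.4% → the multi-step checkout
Overall: the multi-step checkout 32/99 = 32.3%, the one-page checkout 17/108 = 15.7% → the multi-step checkout
The multi-step checkout wins overall and in every traffic group — no reversal.

No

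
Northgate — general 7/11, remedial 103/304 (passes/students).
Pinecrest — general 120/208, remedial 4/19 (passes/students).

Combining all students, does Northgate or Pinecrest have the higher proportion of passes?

Pinecrest

General: Northgate 7/11 = 63.6%, Pinecrest 120/208 = 57.7% → Northgate
Remedial: Northgate 103/304 = 33.9%, Pinecrest 4/19 = 21.1% → Northgate
Overall: Northgate 110/315 = 34.9%, Pinecrest 124/227 = 54.6% → Pinecrest
(Northgate wins every student group but Pinecrest wins overall — Northgate's students skew toward the low-rate remedial group.)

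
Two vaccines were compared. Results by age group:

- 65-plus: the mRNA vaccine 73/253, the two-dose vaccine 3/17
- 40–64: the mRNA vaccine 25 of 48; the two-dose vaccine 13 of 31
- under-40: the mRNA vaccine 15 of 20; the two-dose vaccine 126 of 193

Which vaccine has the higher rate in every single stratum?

the mRNA vaccine

65-plus: the mRNA vaccine 73/253 = 28.9%, the two-dose vaccine 3/17 = 17.6% → the mRNA vaccine
40–64: the mRNA vaccine 25/48 = 52.1%, the two-dose vaccine 13/31 = 41.9% → the mRNA vaccine
Under-40: the mRNA vaccine 15/20 = 75.0%, the two-dose vaccine 126/193 = 65.3% → the mRNA vaccine
The mRNA vaccine has the higher rate in all 3 groups.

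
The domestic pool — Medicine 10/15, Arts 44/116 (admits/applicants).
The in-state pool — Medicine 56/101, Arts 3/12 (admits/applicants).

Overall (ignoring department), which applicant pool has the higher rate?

the in-state pool

Medicine: the domestic pool 10/15 = 66.7%, the in-state pool 56/101 = 55.4% → the domestic pool
Arts: the domestic pool 44/116 = 37.9%, the in-state pool 3/12 = 25.0% → the domestic pool
Overall: the domestic pool 54/131 = 41.2%, the in-state pool 59/113 = 52.2% → the in-state pool
(The domestic pool wins every department group but the in-state pool wins overall — the domestic pool's applicants skew toward the low-rate Arts group.)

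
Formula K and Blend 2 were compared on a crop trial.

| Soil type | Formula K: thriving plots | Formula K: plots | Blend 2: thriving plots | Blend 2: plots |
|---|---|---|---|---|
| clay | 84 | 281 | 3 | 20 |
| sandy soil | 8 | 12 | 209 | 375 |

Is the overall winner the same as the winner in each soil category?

Clay: Formula K 84/281 = 29.9%, Blend 2 3/20 = 15.0% → Formula K
Sandy soil: Formula K 8/12 = 66.7%, Blend 2 209/375 = 55.7% → Formula K
Overall: Formula K 92/293 = 31.4%, Blend 2 212/395 = 53.7% → Blend 2
Formula K wins each soil group but Blend 2 wins overall — the comparison reverses. Formula K's plots skew toward clay, which has a lower base rate.

No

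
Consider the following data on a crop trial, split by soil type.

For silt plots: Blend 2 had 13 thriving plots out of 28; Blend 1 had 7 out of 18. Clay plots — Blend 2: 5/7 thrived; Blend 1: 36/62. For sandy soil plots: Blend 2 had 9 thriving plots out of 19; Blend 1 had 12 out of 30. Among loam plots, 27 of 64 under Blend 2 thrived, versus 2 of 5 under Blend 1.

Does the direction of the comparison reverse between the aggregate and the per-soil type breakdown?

Silt: Blend 2 13/28 = 46.4%, Blend 1 7/18 = 38.9% → Blend 2
Clay: Blend 2 5/7 = 71.4%, Blend 1 36/62 = 58.1% → Blend 2
Sandy soil: Blend 2 9/19 = 47.4%, Blend 1 12/30 = 40.0% → Blend 2
Loam: Blend 2 27/64 = 42.2%, Blend 1 2/5 = 40.0% → Blend 2
Overall: Blend 2 54/118 = 45.8%, Blend 1 57/115 = 49.6% → Blend 1
Blend 2 wins each soil group but Blend 1 wins overall — the comparison reverses. Blend 2's plots skew toward loam, which has a lower base rate.

Yes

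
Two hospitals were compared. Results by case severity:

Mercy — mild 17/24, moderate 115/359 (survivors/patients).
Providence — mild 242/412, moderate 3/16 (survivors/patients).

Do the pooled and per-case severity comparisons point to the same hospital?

Mild: Mercy 17/24 = 70.8%, Providence 242/412 = 58.7% → Mercy
Moderate: Mercy 115/359 = 32.0%, Providence 3/16 = 18.8% → Mercy
Overall: Mercy 132/383 = 34.5%, Providence 245/428 = 57.2% → Providence
Mercy wins each case group but Providence wins overall — the comparison reverses. Mercy's patients skew toward moderate, which has a lower base rate.

No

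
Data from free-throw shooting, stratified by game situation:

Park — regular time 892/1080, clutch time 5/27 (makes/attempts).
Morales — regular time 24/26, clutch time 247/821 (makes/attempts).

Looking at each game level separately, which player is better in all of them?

Morales

Regular time: Park 892/1080 = 82.6%, Morales 24/26 = 92.3% → Morales
Clutch time: Park 5/27 = 18.5%, Morales 247/821 = 30.1% → Morales
Morales has the higher rate in both groups.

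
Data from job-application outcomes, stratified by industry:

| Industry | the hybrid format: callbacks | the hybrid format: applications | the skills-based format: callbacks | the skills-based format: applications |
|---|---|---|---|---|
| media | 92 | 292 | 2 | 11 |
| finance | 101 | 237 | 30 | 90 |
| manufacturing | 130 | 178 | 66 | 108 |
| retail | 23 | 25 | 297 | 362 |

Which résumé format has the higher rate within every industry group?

the hybrid format

Media: the hybrid format 92/292 = 31.5%, the skills-based format 2/11 = 18.2% → the hybrid format
Finance: the hybrid format 101/237 = 42.6%, the skills-based format 30/90 = 33.3% → the hybrid format
Manufacturing: the hybrid format 130/178 = 73.0%, the skills-based format 66/108 = 61.1% → the hybrid format
Retail: the hybrid format 23/25 = 92.0%, the skills-based format 297/362 = 82.0% → the hybrid format
The hybrid format has the higher rate in all 4 groups.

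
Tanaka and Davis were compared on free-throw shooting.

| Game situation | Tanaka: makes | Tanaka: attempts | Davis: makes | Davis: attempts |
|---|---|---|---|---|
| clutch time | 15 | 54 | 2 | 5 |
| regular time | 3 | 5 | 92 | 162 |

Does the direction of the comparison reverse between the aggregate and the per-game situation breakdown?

Clutch time: Tanaka 15/54 = 27.8%, Davis 2/5 = 40.0% → Davis
Regular time: Tanaka 3/5 = 60.0%, Davis 92/162 = 56.8% → Tanaka
Overall: Tanaka 18/59 = 30.5%, Davis 94/167 = 56.3% → Davis
Neither sweeps: Tanaka wins 1 of 2 groups, Davis wins 1. Davis wins overall but not every group — no Simpson reversal.

No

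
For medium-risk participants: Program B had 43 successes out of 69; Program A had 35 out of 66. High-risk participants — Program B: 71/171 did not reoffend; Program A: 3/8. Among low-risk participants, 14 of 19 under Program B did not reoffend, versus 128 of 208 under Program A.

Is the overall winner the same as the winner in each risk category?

Medium-risk: Program B 43/69 = 62.3%, Program A 35/66 = 53.0% → Program B
High-risk: Program B 71/171 = 41.5%, Program A 3/8 = 37.5% → Program B
Low-risk: Program B 14/19 = 73.7%, Program A 128/208 = 61.5% → Program B
Overall: Program B 128/259 = 49.4%, Program A 166/282 = 58.9% → Program A
Program B wins each risk group but Program A wins overall — the comparison reverses. Program B's participants skew toward high-risk, which has a lower base rate.

No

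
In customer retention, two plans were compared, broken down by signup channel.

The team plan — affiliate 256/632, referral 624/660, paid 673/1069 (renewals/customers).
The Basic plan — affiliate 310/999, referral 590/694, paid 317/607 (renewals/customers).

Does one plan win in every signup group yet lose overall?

Affiliate: the team plan 256/632 = 40.5%, the Basic plan 310/999 = 31.0% → the team plan
Referral: the team plan 624/660 = 94.5%, the Basic plan 590/694 = 85.0% → the team plan
Paid: the team plan 673/1069 = 63.0%, the Basic plan 317/607 = 52.2% → the team plan
Overall: the team plan 1553/2361 = 65.8%, the Basic plan 1217/2300 = 52.9% → the team plan
The team plan wins overall and in every signup group — no reversal.

No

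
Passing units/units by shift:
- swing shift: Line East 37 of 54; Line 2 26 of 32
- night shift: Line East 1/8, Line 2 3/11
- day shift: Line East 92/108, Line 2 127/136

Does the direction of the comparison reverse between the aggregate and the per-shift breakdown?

No

Swing shift: Line East 37/54 = 68.5%, Line 2 26/32 = 81.2% → Line 2
Night shift: Line East 1/8 = 12.5%, Line 2 3/11 = 27.3% → Line 2
Day shift: Line East 92/108 = 85.2%, Line 2 127/136 = 93.4% → Line 2
Overall: Line East 130/170 = 76.5%, Line 2 156/179 = 87.2% → Line 2
Line 2 wins overall and in every shift group — no reversal.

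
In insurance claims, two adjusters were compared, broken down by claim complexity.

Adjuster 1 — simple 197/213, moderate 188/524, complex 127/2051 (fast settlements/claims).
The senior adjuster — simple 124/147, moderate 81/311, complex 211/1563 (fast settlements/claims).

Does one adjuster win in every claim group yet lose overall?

Simple: Adjuster 1 197/213 = 92.5%, the senior adjuster 124/147 = 84.4% → Adjuster 1
Moderate: Adjuster 1 188/524 = 35.9%, the senior adjuster 81/311 = 26.0% → Adjuster 1
Complex: Adjuster 1 127/2051 = 6.2%, the senior adjuster 211/1563 = 13.5% → the senior adjuster
Overall: Adjuster 1 512/2788 = 18.4%, the senior adjuster 416/2021 = 20.6% → the senior adjuster
Neither sweeps: Adjuster 1 wins 2 of 3 groups, the senior adjuster wins 1. The senior adjuster wins overall but not every group — no Simpson reversal.

No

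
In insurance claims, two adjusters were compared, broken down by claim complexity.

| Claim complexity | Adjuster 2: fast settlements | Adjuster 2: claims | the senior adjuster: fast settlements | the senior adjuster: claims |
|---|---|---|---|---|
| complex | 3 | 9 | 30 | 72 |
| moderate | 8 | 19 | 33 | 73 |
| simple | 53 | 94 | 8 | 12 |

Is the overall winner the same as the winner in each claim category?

No

Complex: Adjuster 2 3/9 = 33.3%, the senior adjuster 30/72 = 41.7% → the senior adjuster
Moderate: Adjuster 2 8/19 = 42.1%, the senior adjuster 33/73 = 45.2% → the senior adjuster
Simple: Adjuster 2 53/94 = 56.4%, the senior adjuster 8/12 = 66.7% → the senior adjuster
Overall: Adjuster 2 64/122 = 52.5%, the senior adjuster 71/157 = 45.2% → Adjuster 2
The senior adjuster wins each claim group but Adjuster 2 wins overall — the comparison reverses. The senior adjuster's claims skew toward complex, which has a lower base rate.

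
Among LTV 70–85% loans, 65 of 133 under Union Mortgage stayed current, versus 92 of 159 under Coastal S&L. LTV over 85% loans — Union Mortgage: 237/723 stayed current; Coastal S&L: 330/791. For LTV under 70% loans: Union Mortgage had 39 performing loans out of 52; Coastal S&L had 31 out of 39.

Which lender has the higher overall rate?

LTV 70–85%: Union Mortgage 65/133 = 48.9%, Coastal S&L 92/159 = 57.9% → Coastal S&L
LTV over 85%: Union Mortgage 237/723 = 32.8%, Coastal S&L 330/791 = 41.7% → Coastal S&L
LTV under 70%: Union Mortgage 39/52 = 75.0%, Coastal S&L 31/39 = 79.5% → Coastal S&L
Overall: Union Mortgage 341/908 = 37.6%, Coastal S&L 453/989 = 45.8% → Coastal S&L

Coastal S&L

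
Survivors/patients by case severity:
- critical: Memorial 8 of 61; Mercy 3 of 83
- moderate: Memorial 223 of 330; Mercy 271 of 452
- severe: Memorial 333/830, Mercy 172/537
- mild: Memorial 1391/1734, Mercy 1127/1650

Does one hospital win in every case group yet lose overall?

No

Critical: Memorial 8/61 = 13.1%, Mercy 3/83 = 3.6% → Memorial
Moderate: Memorial 223/330 = 67.6%, Mercy 271/452 = 60.0% → Memorial
Severe: Memorial 333/830 = 40.1%, Mercy 172/537 = 32.0% → Memorial
Mild: Memorial 1391/1734 = 80.2%, Mercy 1127/1650 = 68.3% → Memorial
Overall: Memorial 1955/2955 = 66.2%, Mercy 1573/2722 = 57.8% → Memorial
Memorial wins overall and in every case group — no reversal.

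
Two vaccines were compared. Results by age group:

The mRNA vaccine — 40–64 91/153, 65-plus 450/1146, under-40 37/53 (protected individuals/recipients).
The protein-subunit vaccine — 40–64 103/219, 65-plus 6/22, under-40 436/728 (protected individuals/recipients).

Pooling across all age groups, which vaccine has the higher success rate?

the protein-subunit vaccine

40–64: the mRNA vaccine 91/153 = 59.5%, the protein-subunit vaccine 103/219 = 47.0% → the mRNA vaccine
65-plus: the mRNA vaccine 450/1146 = 39.3%, the protein-subunit vaccine 6/22 = 27.3% → the mRNA vaccine
Under-40: the mRNA vaccine 37/53 = 69.8%, the protein-subunit vaccine 436/728 = 59.9% → the mRNA vaccine
Overall: the mRNA vaccine 578/1352 = 42.8%, the protein-subunit vaccine 545/969 = 56.2% → the protein-subunit vaccine
(The mRNA vaccine wins every age group but the protein-subunit vaccine wins overall — the mRNA vaccine's recipients skew toward the low-rate 65-plus group.)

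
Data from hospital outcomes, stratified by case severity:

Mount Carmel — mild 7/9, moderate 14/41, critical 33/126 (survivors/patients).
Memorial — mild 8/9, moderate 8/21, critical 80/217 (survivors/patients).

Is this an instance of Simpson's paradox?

Mild: Mount Carmel 7/9 = 77.8%, Memorial 8/9 = 88.9% → Memorial
Moderate: Mount Carmel 14/41 = 34.1%, Memorial 8/21 = 38.1% → Memorial
Critical: Mount Carmel 33/126 = 26.2%, Memorial 80/217 = 36.9% → Memorial
Overall: Mount Carmel 54/176 = 30.7%, Memorial 96/247 = 38.9% → Memorial
Memorial wins overall and in every case group — no reversal.

No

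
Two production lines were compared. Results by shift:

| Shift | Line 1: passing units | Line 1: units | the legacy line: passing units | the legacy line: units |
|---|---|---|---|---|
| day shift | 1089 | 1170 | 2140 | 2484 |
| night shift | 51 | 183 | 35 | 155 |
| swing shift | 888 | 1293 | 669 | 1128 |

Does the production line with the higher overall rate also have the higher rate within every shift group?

Yes

Day shift: Line 1 1089/1170 = 93.1%, the legacy line 2140/2484 = 86.2% → Line 1
Night shift: Line 1 51/183 = 27.9%, the legacy line 35/155 = 22.6% → Line 1
Swing shift: Line 1 888/1293 = 68.7%, the legacy line 669/1128 = 59.3% → Line 1
Overall: Line 1 2028/2646 = 76.6%, the legacy line 2844/3767 = 75.5% → Line 1
Line 1 wins overall and in every shift group — no reversal.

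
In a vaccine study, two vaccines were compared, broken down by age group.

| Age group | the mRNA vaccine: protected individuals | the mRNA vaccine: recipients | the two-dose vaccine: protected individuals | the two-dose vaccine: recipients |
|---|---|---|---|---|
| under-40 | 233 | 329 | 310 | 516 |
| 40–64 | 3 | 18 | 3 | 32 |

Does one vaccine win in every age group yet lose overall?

No

Under-40: the mRNA vaccine 233/329 = 70.8%, the two-dose vaccine 310/516 = 60.1% → the mRNA vaccine
40–64: the mRNA vaccine 3/18 = 16.7%, the two-dose vaccine 3/32 = 9.4% → the mRNA vaccine
Overall: the mRNA vaccine 236/347 = 68.0%, the two-dose vaccine 313/548 = 57.1% → the mRNA vaccine
The mRNA vaccine wins overall and in every age group — no reversal.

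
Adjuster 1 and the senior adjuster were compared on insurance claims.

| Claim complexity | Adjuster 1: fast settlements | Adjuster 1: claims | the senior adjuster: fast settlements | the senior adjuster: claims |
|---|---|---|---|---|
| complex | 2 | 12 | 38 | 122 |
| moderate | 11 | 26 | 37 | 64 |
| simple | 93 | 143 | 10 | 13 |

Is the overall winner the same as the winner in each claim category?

No

Complex: Adjuster 1 2/12 = 16.7%, the senior adjuster 38/122 = 31.1% → the senior adjuster
Moderate: Adjuster 1 11/26 = 42.3%, the senior adjuster 37/64 = 57.8% → the senior adjuster
Simple: Adjuster 1 93/143 = 65.0%, the senior adjuster 10/13 = 76.9% → the senior adjuster
Overall: Adjuster 1 106/181 = 58.6%, the senior adjuster 85/199 = 42.7% → Adjuster 1
The senior adjuster wins each claim group but Adjuster 1 wins overall — the comparison reverses. The senior adjuster's claims skew toward complex, which has a lower base rate.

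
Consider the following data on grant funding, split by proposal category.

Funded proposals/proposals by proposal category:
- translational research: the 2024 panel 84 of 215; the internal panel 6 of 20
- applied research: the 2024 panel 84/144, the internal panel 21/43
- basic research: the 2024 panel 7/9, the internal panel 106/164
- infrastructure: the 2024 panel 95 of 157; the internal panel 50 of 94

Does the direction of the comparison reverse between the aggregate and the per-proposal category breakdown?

Translational research: the 2024 panel 84/215 = 39.1%, the internal panel 6/20 = 30.0% → the 2024 panel
Applied research: the 2024 panel 84/144 = 58.3%, the internal panel 21/43 = 48.8% → the 2024 panel
Basic research: the 2024 panel 7/9 = 77.8%, the internal panel 106/164 = 64.6% → the 2024 panel
Infrastructure: the 2024 panel 95/157 = 60.5%, the internal panel 50/94 = 53.2% → the 2024 panel
Overall: the 2024 panel 270/525 = 51.4%, the internal panel 183/321 = 57.0% → the internal panel
The 2024 panel wins each proposal group but the internal panel wins overall — the comparison reverses. The 2024 panel's proposals skew toward translational research, which has a lower base rate.

Yes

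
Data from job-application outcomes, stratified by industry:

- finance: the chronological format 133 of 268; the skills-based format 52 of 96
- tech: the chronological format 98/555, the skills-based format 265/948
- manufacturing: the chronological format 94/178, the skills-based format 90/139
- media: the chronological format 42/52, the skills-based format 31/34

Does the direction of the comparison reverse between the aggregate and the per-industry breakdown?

Finance: the chronological format 133/268 = 49.6%, the skills-based format 52/96 = 54.2% → the skills-based format
Tech: the chronological format 98/555 = 17.7%, the skills-based format 265/948 = 28.0% → the skills-based format
Manufacturing: the chronological format 94/178 = 52.8%, the skills-based format 90/139 = 64.7% → the skills-based format
Media: the chronological format 42/52 = 80.8%, the skills-based format 31/34 = 91.2% → the skills-based format
Overall: the chronological format 367/1053 = 34.9%, the skills-based format 438/1217 = 36.0% → the skills-based format
The skills-based format wins overall and in every industry group — no reversal.

No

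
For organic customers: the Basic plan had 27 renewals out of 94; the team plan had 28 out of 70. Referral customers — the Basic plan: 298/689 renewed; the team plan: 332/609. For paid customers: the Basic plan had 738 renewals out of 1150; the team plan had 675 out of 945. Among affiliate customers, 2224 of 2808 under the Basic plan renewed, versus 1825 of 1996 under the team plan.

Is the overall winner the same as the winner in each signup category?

Organic: the Basic plan 27/94 = 28.7%, the team plan 28/70 = 40.0% → the team plan
Referral: the Basic plan 298/689 = 43.3%, the team plan 332/609 = 54.5% → the team plan
Paid: the Basic plan 738/1150 = 64.2%, the team plan 675/945 = 71.4% → the team plan
Affiliate: the Basic plan 2224/2808 = 79.2%, the team plan 1825/1996 = 91.4% → the team plan
Overall: the Basic plan 3287/4741 = 69.3%, the team plan 2860/3620 = 79.0% → the team plan
The team plan wins overall and in every signup group — no reversal.

Yes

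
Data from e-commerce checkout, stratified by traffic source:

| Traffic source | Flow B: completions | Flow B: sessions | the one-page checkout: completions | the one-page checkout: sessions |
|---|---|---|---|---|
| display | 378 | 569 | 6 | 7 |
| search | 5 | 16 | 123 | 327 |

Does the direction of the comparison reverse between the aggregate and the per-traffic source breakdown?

Display: Flow B 378/569 = 66.4%, the one-page checkout 6/7 = 85.7% → the one-page checkout
Search: Flow B 5/16 = 31.2%, the one-page checkout 123/327 = 37.6% → the one-page checkout
Overall: Flow B 383/585 = 65.5%, the one-page checkout 129/334 = 38.6% → Flow B
The one-page checkout wins each traffic group but Flow B wins overall — the comparison reverses. The one-page checkout's sessions skew toward search, which has a lower base rate.

Yes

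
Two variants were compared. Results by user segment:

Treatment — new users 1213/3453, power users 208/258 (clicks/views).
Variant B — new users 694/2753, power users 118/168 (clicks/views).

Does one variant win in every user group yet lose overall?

No

New users: Treatment 1213/3453 = 35.1%, Variant B 694/2753 = 25.2% → Treatment
Power users: Treatment 208/258 = 80.6%, Variant B 118/168 = 70.2% → Treatment
Overall: Treatment 1421/3711 = 38.3%, Variant B 812/2921 = 27.8% → Treatment
Treatment wins overall and in every user group — no reversal.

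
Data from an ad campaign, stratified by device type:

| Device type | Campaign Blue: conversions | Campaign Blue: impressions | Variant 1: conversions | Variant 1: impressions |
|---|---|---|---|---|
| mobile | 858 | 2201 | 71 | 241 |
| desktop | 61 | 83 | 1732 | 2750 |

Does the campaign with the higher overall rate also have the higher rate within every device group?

Mobile: Campaign Blue 858/2201 = 39.0%, Variant 1 71/241 = 29.5% → Campaign Blue
Desktop: Campaign Blue 61/83 = 73.5%, Variant 1 1732/2750 = 63.0% → Campaign Blue
Overall: Campaign Blue 919/2284 = 40.2%, Variant 1 1803/2991 = 60.3% → Variant 1
Campaign Blue wins each device group but Variant 1 wins overall — the comparison reverses. Campaign Blue's impressions skew toward mobile, which has a lower base rate.

No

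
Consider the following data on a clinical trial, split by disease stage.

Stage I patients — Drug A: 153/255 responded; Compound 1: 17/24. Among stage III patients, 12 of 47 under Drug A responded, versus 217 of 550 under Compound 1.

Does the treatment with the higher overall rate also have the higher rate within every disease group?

Stage I: Drug A 153/255 = 60.0%, Compound 1 17/24 = 70.8% → Compound 1
Stage III: Drug A 12/47 = 25.5%, Compound 1 217/550 = 39.5% → Compound 1
Overall: Drug A 165/302 = 54.6%, Compound 1 234/574 = 40.8% → Drug A
Compound 1 wins each disease group but Drug A wins overall — the comparison reverses. Compound 1's patients skew toward stage III, which has a lower base rate.

No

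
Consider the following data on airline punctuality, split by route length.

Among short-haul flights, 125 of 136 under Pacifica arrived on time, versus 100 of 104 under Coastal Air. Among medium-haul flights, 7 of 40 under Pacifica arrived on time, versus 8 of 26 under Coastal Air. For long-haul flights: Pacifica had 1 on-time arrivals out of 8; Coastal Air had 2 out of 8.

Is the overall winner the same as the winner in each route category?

Yes

Short-haul: Pacifica 125/136 = 91.9%, Coastal Air 100/104 = 96.2% → Coastal Air
Medium-haul: Pacifica 7/40 = 17.5%, Coastal Air 8/26 = 30.8% → Coastal Air
Long-haul: Pacifica 1/8 = 12.5%, Coastal Air 2/8 = 25.0% → Coastal Air
Overall: Pacifica 133/184 = 72.3%, Coastal Air 110/138 = 79.7% → Coastal Air
Coastal Air wins overall and in every route group — no reversal.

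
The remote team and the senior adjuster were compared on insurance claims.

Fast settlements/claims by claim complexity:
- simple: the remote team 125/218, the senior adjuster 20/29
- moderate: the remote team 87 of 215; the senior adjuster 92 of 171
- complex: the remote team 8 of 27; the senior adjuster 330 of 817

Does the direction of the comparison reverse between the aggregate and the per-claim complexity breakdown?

Simple: the remote team 125/218 = 57.3%, the senior adjuster 20/29 = 69.0% → the senior adjuster
Moderate: the remote team 87/215 = 40.5%, the senior adjuster 92/171 = 53.8% → the senior adjuster
Complex: the remote team 8/27 = 29.6%, the senior adjuster 330/817 = 40.4% → the senior adjuster
Overall: the remote team 220/460 = 47.8%, the senior adjuster 442/1017 = 43.5% → the remote team
The senior adjuster wins each claim group but the remote team wins overall — the comparison reverses. The senior adjuster's claims skew toward complex, which has a lower base rate.

Yes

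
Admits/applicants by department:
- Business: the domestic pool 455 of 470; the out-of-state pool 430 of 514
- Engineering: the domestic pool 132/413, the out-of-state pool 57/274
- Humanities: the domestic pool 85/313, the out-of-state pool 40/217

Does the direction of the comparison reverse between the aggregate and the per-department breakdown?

No

Business: the domestic pool 455/470 = 96.8%, the out-of-state pool 430/514 = 83.7% → the domestic pool
Engineering: the domestic pool 132/413 = 32.0%, the out-of-state pool 57/274 = 20.8% → the domestic pool
Humanities: the domestic pool 85/313 = 27.2%, the out-of-state pool 40/217 = 18.4% → the domestic pool
Overall: the domestic pool 672/1196 = 56.2%, the out-of-state pool 527/1005 = 52.4% → the domestic pool
The domestic pool wins overall and in every department group — no reversal.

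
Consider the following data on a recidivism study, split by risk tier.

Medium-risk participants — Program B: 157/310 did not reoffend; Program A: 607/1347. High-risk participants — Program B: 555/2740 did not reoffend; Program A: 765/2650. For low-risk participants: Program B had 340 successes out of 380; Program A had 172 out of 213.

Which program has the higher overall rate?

Medium-risk: Program B 157/310 = 50.6%, Program A 607/1347 = 45.1% → Program B
High-risk: Program B 555/2740 = 20.3%, Program A 765/2650 = 28.9% → Program A
Low-risk: Program B 340/380 = 89.5%, Program A 172/213 = 80.8% → Program B
Overall: Program B 1052/3430 = 30.7%, Program A 1544/4210 = 36.7% → Program A
(Neither sweeps every risk group, but Program A has the higher pooled rate.)

Program A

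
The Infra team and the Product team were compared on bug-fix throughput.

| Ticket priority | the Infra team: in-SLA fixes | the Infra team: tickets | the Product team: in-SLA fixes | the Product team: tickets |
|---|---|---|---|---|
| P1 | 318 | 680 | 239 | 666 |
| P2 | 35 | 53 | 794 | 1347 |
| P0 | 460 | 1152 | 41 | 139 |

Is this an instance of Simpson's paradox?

P1: the Infra team 318/680 = 46.8%, the Product team 239/666 = 35.9% → the Infra team
P2: the Infra team 35/53 = 66.0%, the Product team 794/1347 = 58.9% → the Infra team
P0: the Infra team 460/1152 = 39.9%, the Product team 41/139 = 29.5% → the Infra team
Overall: the Infra team 813/1885 = 43.1%, the Product team 1074/2152 = 49.9% → the Product team
The Infra team wins each ticket group but the Product team wins overall — the comparison reverses. The Infra team's tickets skew toward P0, which has a lower base rate.

Yes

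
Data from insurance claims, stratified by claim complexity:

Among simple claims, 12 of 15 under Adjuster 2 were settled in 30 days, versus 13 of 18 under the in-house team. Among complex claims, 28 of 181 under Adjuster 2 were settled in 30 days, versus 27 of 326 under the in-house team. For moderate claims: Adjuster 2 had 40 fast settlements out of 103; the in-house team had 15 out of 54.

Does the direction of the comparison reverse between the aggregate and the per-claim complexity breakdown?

Simple: Adjuster 2 12/15 = 80.0%, the in-house team 13/18 = 72.2% → Adjuster 2
Complex: Adjuster 2 28/181 = 15.5%, the in-house team 27/326 = 8.3% → Adjuster 2
Moderate: Adjuster 2 40/103 = 38.8%, the in-house team 15/54 = 27.8% → Adjuster 2
Overall: Adjuster 2 80/299 = 26.8%, the in-house team 55/398 = 13.8% → Adjuster 2
Adjuster 2 wins overall and in every claim group — no reversal.

No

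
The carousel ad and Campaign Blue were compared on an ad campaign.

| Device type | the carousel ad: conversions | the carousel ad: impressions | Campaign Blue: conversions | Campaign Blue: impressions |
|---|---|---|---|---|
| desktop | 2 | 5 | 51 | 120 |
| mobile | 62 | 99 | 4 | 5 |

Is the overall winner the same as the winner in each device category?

No

Desktop: the carousel ad 2/5 = 40.0%, Campaign Blue 51/120 = 42.5% → Campaign Blue
Mobile: the carousel ad 62/99 = 62.6%, Campaign Blue 4/5 = 80.0% → Campaign Blue
Overall: the carousel ad 64/104 = 61.5%, Campaign Blue 55/125 = 44.0% → the carousel ad
Campaign Blue wins each device group but the carousel ad wins overall — the comparison reverses. Campaign Blue's impressions skew toward desktop, which has a lower base rate.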